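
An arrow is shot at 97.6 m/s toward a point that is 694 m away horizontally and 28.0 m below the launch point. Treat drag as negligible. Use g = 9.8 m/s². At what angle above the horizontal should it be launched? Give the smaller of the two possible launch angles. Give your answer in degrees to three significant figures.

Trajectory: y = x tanθ − g x² (1 + tan²θ)/(2v₀²). With x = 694, y = −28.0, v₀ = 97.6, g = 9.80:
247.8 tan²θ − 694 tanθ + (219.8) = 0.
tanθ = [694 ± √(694² − 4 × 247.8 × (219.8))] / (2 × 247.8) = (694 ± 513.7) / 495.5, giving tanθ = 0.3639 or 2.437.
θ = 20.00° or 67.69°; the smaller is 20.00°.

20.0°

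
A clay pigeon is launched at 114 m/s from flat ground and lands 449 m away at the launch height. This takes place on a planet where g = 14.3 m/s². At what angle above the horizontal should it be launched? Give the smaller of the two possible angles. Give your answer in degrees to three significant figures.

14.8°

Level-ground range R = v₀² sin(2θ)/g ⇒ sin(2θ) = gR/v₀² = 14.3 × 449 / 114² = 0.4941.
2θ = 29.61° or 180° − 29.61° = 150.4°, so θ = 14.80° or 75.20°.
The smaller angle is 14.80°.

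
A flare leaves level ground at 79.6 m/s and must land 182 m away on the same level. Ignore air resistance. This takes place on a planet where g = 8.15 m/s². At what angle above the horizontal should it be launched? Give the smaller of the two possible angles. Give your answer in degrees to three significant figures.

R = v₀² sin 2θ / g gives sin 2θ = gR/v₀² = 8.15·182/79.6² = 0.2341.
2θ = 13.54° or 180° − 13.54° = 166.5°, so θ = 6.769° or 83.23°.
The smaller angle is 6.769°.

6.77°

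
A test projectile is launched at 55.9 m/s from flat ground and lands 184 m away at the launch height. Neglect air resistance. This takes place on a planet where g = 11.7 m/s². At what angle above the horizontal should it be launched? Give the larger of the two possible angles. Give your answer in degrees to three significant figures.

68.2°

R = v₀² sin 2θ / g gives sin 2θ = gR/v₀² = 11.7·184/55.9² = 0.6889.
2θ = 43.55° or 180° − 43.55° = 136.5°, so θ = 21.77° or 68.23°.
The larger angle is 68.23°.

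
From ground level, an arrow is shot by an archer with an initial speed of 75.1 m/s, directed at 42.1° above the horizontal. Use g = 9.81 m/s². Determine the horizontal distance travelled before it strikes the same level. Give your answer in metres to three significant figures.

vₓ = 75.10 cos 42.1° = 55.72 m/s; v_y0 = 75.10 sin 42.1° = 50.35 m/s.
Flight time T = 2 v_y0 / g = 10.26 s.
Horizontal distance R = vₓ T = 55.72 × 10.26 = 572.0 m.

572 m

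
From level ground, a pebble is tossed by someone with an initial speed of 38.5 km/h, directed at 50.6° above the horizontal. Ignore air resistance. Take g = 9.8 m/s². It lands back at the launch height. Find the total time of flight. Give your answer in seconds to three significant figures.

Convert: 38.5 km/h = 38.5/3.6 = 10.69 m/s.
Resolve: vₓ = 10.69 cos 50.6° = 6.788 m/s and v_y0 = 10.69 sin 50.6° = 8.264 m/s.
Time of flight on level ground: T = 2 v_y0 / g = 2 × 8.264 / 9.80 = 1.687 s.

1.69 s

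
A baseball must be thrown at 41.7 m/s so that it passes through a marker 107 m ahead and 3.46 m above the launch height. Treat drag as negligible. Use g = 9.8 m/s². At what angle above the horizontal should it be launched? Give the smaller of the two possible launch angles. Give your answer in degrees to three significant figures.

20.6°

Trajectory: y = x tanθ − g x² (1 + tan²θ)/(2v₀²). With x = 107, y = 3.46, v₀ = 41.7, g = 9.80:
32.26 tan²θ − 107 tanθ + (35.72) = 0.
tanθ = [107 ± √(107² − 4 × 32.26 × (35.72))] / (2 × 32.26) = (107 ± 82.70) / 64.52, giving tanθ = 0.3766 or 2.940.
θ = 20.64° or 71.21°; the smaller is 20.64°.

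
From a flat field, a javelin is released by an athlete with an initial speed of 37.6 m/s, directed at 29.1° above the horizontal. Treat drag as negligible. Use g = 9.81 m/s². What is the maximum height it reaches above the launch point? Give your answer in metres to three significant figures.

17.0 m

vₓ = 37.60 cos 29.1° = 32.85 m/s; v_y0 = 37.60 sin 29.1° = 18.29 m/s.
At the apex v_y = 0, so H = v_y0²/(2g) = 18.29²/19.62 = 17.04 m.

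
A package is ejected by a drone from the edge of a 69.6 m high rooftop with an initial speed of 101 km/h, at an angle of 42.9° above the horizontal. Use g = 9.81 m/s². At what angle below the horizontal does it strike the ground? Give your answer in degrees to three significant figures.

Convert: 101 km/h = 101/3.6 = 28.06 m/s.
Components: vₓ = 28.06 cos 42.9° = 20.55 m/s, v_y0 = 28.06 sin 42.9° = 19.10 m/s.
The projectile lands when y = 69.6 + (19.10) t − ½·9.81·t² = 0. Positive root: t = (19.10 + √(19.10² + 2·9.81·69.6)) / 9.81 = (19.10 + 41.60) / 9.81 = 6.187 s.
At impact: v_y = v_y0 − g t = −41.60 m/s; vₓ = 20.55 m/s.
Angle below horizontal: arctan(|v_y|/vₓ) = arctan(41.60/20.55) = 63.71°.

63.7°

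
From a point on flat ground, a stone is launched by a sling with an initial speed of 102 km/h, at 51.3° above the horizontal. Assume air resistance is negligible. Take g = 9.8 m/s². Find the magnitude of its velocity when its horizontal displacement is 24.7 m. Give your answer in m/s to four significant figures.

19.63 m/s

Convert: 102 km/h = 102/3.6 = 28.33 m/s.
vₓ = 28.33 cos 51.3° = 17.72 m/s; v_y0 = 28.33 sin 51.3° = 22.11 m/s.
At x = 24.7 m, t = x/vₓ = 24.7/17.72 = 1.394 s.
Vertical velocity there: v_y = v_y0 − g t = 22.11 − 9.80 × 1.394 = 8.448 m/s.
Speed: √(vₓ² + v_y²) = √(17.72² + 8.448²) = 19.63 m/s.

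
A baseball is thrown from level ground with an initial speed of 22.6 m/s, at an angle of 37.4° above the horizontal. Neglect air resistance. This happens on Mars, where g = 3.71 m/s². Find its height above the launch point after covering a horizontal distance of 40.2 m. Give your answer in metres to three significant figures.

vₓ = 22.60 cos 37.4° = 17.95 m/s; v_y0 = 22.60 sin 37.4° = 13.73 m/s.
x = vₓ t ⇒ t = 40.2/17.95 = 2.239 s.
Height: y = v_y0 t − ½ g t² = 13.73 × 2.239 − 1.855 × 2.239² = 30.74 − 9.300 = 21.44 m.

21.4 m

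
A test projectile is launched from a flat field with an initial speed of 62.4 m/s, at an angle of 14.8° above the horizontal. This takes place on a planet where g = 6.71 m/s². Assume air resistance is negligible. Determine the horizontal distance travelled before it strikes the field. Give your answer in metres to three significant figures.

287 m

Horizontal component vₓ = 62.40 cos 14.8° = 60.33 m/s; vertical v_y0 = 62.40 sin 14.8° = 15.94 m/s.
Time aloft: T = 2 v_y0 / g = 2 × 15.94 / 6.71 = 4.751 s.
Range: R = vₓ T = 60.33 × 4.751 = 286.6 m.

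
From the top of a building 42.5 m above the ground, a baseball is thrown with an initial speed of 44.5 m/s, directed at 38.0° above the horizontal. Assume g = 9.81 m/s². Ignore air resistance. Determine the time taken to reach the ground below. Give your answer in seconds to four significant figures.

6.850 s

vₓ = 44.50 cos 38.0° = 35.07 m/s; v_y0 = 44.50 sin 38.0° = 27.40 m/s.
With up positive and y = 0 at the ground: y(t) = 42.5 + (27.40) t − 4.905 t². Setting y = 0 and taking the positive root: t = [27.40 + √(27.40² + 2·9.81·42.5)] / 9.81 = (27.40 + 39.81) / 9.81 = 6.850 s.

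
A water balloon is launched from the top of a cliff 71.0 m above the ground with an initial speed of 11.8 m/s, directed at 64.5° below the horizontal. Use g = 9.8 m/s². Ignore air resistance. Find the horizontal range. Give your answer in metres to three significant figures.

14.6 m

Components: vₓ = 11.80 cos 64.5° = 5.080 m/s, v_y0 = −10.65 m/s (downward).
The projectile lands when y = 71.0 + (−10.65) t − ½·9.80·t² = 0. Positive root: t = (−10.65 + √(10.65² + 2·9.80·71.0)) / 9.80 = (−10.65 + 38.79) / 9.80 = 2.872 s.
Horizontal distance: R = vₓ t = 5.080 × 2.872 = 14.59 m.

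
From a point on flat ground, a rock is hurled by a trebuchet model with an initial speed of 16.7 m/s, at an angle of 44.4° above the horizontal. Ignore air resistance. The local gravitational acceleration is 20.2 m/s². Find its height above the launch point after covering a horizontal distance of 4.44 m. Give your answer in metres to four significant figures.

2.949 m

Horizontal component vₓ = 16.70 cos 44.4° = 11.93 m/s; vertical v_y0 = 16.70 sin 44.4° = 11.68 m/s.
Time to reach x = 4.44 m: t = x/vₓ = 4.44/11.93 = 0.3721 s.
Height: y = v_y0 t − ½ g t² = 11.68 × 0.3721 − 10.10 × 0.3721² = 4.348 − 1.399 = 2.949 m.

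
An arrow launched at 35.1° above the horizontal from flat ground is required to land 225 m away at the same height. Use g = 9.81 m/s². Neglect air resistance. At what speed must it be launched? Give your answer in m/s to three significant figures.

From R = (v₀² / g) sin 2θ: v₀ = √(gR / sin 2θ).
v₀ = √(9.81 × 225 / sin 70.20°) = √(2207 / 0.9409) = √2345.9 = 48.43 m/s.

48.4 m/s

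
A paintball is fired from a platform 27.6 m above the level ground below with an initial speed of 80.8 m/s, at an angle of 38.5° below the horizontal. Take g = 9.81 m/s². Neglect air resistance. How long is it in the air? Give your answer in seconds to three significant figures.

vₓ = 80.80 cos 38.5° = 63.23 m/s; v_y0 = −50.30 m/s (downward).
The projectile lands when y = 27.6 + (−50.30) t − ½·9.81·t² = 0. Positive root: t = (−50.30 + √(50.30² + 2·9.81·27.6)) / 9.81 = (−50.30 + 55.42) / 9.81 = 0.5221 s.

0.522 s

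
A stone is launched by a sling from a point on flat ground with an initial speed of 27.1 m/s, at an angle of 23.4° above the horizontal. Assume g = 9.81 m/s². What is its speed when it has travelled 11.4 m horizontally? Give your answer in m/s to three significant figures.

25.6 m/s

Horizontal component vₓ = 27.10 cos 23.4° = 24.87 m/s; vertical v_y0 = 27.10 sin 23.4° = 10.76 m/s.
At x = 11.4 m, t = x/vₓ = 11.4/24.87 = 0.4584 s.
Vertical velocity there: v_y = v_y0 − g t = 10.76 − 9.81 × 0.4584 = 6.266 m/s.
Speed: √(vₓ² + v_y²) = √(24.87² + 6.266²) = 25.65 m/s.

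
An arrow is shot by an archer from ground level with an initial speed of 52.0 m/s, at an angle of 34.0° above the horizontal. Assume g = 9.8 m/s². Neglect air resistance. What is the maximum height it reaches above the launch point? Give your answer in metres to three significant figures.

Horizontal component vₓ = 52.00 cos 34.0° = 43.11 m/s; vertical v_y0 = 52.00 sin 34.0° = 29.08 m/s.
Maximum height: H = v_y0² / (2g) = 29.08² / (2 × 9.80) = 43.14 m.

43.1 m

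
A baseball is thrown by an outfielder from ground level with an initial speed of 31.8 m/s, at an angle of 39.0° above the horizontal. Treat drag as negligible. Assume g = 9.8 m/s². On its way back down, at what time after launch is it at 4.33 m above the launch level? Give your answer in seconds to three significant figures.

Resolve: vₓ = 31.80 cos 39.0° = 24.71 m/s and v_y0 = 31.80 sin 39.0° = 20.01 m/s.
Require v_y0 t − ½ g t² = 4.33, i.e. 4.900 t² − 20.01 t + 4.33 = 0.
t = [20.01 ± √(20.01² − 2·9.80·4.33)] / 9.80 = (20.01 ± 17.77) / 9.80, so t = 0.2292 s or t = 3.855 s.
The descending-branch root is 3.855 s.

3.85 s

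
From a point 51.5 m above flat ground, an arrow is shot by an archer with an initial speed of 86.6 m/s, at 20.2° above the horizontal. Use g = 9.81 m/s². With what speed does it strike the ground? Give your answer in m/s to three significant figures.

92.2 m/s

Resolve: vₓ = 86.60 cos 20.2° = 81.27 m/s and v_y0 = 86.60 sin 20.2° = 29.90 m/s.
The projectile lands when y = 51.5 + (29.90) t − ½·9.81·t² = 0. Positive root: t = (29.90 + √(29.90² + 2·9.81·51.5)) / 9.81 = (29.90 + 43.64) / 9.81 = 7.497 s.
Vertical velocity at impact: v_y = v_y0 − g t = 29.90 − 9.81 × 7.497 = −43.64 m/s.
Speed: |v| = √(vₓ² + v_y²) = √(81.27² + 43.64²) = 92.25 m/s.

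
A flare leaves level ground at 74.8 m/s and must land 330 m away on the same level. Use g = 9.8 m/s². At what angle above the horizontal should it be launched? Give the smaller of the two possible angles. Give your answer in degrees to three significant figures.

R = v₀² sin 2θ / g gives sin 2θ = gR/v₀² = 9.80·330/74.8² = 0.5780.
2θ = 35.31° or 180° − 35.31° = 144.7°, so θ = 17.66° or 72.34°.
The smaller angle is 17.66°.

17.7°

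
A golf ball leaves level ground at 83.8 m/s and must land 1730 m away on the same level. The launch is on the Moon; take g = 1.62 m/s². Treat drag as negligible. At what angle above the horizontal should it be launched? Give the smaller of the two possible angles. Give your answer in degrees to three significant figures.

R = v₀² sin 2θ / g gives sin 2θ = gR/v₀² = 1.62·1730/83.8² = 0.3991.
2θ = 23.52° or 180° − 23.52° = 156.5°, so θ = 11.76° or 78.24°.
The smaller angle is 11.76°.

11.8°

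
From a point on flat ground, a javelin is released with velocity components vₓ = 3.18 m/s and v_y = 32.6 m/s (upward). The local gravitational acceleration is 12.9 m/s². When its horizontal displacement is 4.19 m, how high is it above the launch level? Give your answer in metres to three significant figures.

At x = 4.19 m, t = x/vₓ = 4.19/3.180 = 1.318 s.
Height: y = v_y0 t − ½ g t² = 32.60 × 1.318 − 6.450 × 1.318² = 42.95 − 11.20 = 31.76 m.

31.8 m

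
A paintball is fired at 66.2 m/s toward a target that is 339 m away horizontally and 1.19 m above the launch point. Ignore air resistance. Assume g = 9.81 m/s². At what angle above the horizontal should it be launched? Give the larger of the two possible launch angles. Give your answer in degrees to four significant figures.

65.26°

Trajectory: y = x tanθ − g x² (1 + tan²θ)/(2v₀²). With x = 339, y = 1.19, v₀ = 66.2, g = 9.81:
128.6 tan²θ − 339 tanθ + (129.8) = 0.
tanθ = [339 ± √(339² − 4 × 128.6 × (129.8))] / (2 × 128.6) = (339 ± 219.4) / 257.2, giving tanθ = 0.4650 or 2.171.
θ = 24.94° or 65.26°; the larger is 65.26°.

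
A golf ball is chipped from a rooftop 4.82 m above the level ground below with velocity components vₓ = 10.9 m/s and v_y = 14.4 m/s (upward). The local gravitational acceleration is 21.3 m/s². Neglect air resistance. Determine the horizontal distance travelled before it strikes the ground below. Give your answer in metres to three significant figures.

17.8 m

Vertical motion (up positive, ground at y = 0): 10.65 t² − (14.40) t − 4.82 = 0, so t = (14.40 + √(14.40² + 2·21.3·4.82)) / 21.3 = (14.40 + 20.31) / 21.3 = 1.630 s.
Horizontal distance: R = vₓ t = 10.90 × 1.630 = 17.76 m.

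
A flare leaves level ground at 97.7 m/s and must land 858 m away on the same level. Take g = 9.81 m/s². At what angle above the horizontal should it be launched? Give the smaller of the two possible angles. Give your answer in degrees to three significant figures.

R = v₀² sin 2θ / g gives sin 2θ = gR/v₀² = 9.81·858/97.7² = 0.8818.
2θ = 61.86° or 180° − 61.86° = 118.1°, so θ = 30.93° or 59.07°.
The smaller angle is 30.93°.

30.9°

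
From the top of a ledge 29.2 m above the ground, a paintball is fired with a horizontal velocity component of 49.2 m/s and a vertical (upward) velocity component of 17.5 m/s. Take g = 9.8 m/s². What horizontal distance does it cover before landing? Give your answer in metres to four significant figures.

236.7 m

With up positive and y = 0 at the ground: y(t) = 29.2 + (17.50) t − 4.900 t². Setting y = 0 and taking the positive root: t = [17.50 + √(17.50² + 2·9.80·29.2)] / 9.80 = (17.50 + 29.64) / 9.80 = 4.810 s.
Horizontal distance: R = vₓ t = 49.20 × 4.810 = 236.7 m.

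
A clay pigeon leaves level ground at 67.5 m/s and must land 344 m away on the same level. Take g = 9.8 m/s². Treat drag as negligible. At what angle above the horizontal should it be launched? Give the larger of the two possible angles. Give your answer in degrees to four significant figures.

R = v₀² sin 2θ / g gives sin 2θ = gR/v₀² = 9.80·344/67.5² = 0.7399.
2θ = 47.72° or 180° − 47.72° = 132.3°, so θ = 23.86° or 66.14°.
The larger angle is 66.14°.

66.14°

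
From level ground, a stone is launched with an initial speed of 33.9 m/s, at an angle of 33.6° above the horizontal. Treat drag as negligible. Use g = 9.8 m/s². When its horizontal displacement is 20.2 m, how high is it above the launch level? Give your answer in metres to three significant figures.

10.9 m

vₓ = 33.90 cos 33.6° = 28.24 m/s; v_y0 = 33.90 sin 33.6° = 18.76 m/s.
x = vₓ t ⇒ t = 20.2/28.24 = 0.7154 s.
Height: y = v_y0 t − ½ g t² = 18.76 × 0.7154 − 4.900 × 0.7154² = 13.42 − 2.508 = 10.91 m.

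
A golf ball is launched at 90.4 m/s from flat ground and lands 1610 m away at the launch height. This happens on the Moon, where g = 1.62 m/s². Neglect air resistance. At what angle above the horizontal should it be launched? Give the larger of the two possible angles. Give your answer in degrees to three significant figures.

R = v₀² sin 2θ / g gives sin 2θ = gR/v₀² = 1.62·1610/90.4² = 0.3192.
2θ = 18.61° or 180° − 18.61° = 161.4°, so θ = 9.306° or 80.69°.
The larger angle is 80.69°.

80.7°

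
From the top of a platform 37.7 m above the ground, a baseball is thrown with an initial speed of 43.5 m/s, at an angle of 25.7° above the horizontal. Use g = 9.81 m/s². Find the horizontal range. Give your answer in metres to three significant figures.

vₓ = 43.50 cos 25.7° = 39.20 m/s; v_y0 = 43.50 sin 25.7° = 18.86 m/s.
The projectile lands when y = 37.7 + (18.86) t − ½·9.81·t² = 0. Positive root: t = (18.86 + √(18.86² + 2·9.81·37.7)) / 9.81 = (18.86 + 33.10) / 9.81 = 5.297 s.
Horizontal distance: R = vₓ t = 39.20 × 5.297 = 207.6 m.

208 m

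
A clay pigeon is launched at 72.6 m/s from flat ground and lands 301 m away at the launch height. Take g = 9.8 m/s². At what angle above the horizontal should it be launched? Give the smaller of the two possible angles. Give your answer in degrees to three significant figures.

17.0°

From R = (v₀²/g) sin 2θ: sin 2θ = 9.80 × 301 / 5270.8 = 0.5597.
2θ = 34.03° or 180° − 34.03° = 146.0°, so θ = 17.02° or 72.98°.
The smaller angle is 17.02°.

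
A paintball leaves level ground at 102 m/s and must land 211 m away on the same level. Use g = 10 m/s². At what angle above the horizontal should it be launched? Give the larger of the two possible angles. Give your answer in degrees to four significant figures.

From R = (v₀²/g) sin 2θ: sin 2θ = 10.0 × 211 / 10404 = 0.2028.
2θ = 11.70° or 180° − 11.70° = 168.3°, so θ = 5.851° or 84.15°.
The larger angle is 84.15°.

84.15°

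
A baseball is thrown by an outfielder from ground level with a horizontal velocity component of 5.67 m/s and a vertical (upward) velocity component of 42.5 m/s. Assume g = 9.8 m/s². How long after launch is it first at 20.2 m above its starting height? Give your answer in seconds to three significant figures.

0.505 s

Height y(t) = 42.50 t − 4.900 t² = 20.2 gives 4.900 t² − 42.50 t + 20.2 = 0.
t = [42.50 ± √(42.50² − 2·9.80·20.2)] / 9.80 = (42.50 ± 37.55) / 9.80, so t = 0.5047 s or t = 8.169 s.
The first (ascending) time is 0.5047 s.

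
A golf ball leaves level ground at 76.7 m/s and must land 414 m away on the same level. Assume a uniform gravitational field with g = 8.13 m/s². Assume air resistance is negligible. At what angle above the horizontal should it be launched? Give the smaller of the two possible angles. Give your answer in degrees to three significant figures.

Level-ground range R = v₀² sin(2θ)/g ⇒ sin(2θ) = gR/v₀² = 8.13 × 414 / 76.7² = 0.5721.
2θ = 34.90° or 180° − 34.90° = 145.1°, so θ = 17.45° or 72.55°.
The smaller angle is 17.45°.

17.4°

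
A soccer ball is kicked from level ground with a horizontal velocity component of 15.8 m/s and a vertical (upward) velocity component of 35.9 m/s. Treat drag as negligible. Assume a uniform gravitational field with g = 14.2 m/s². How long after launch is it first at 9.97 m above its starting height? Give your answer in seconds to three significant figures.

Require v_y0 t − ½ g t² = 9.97, i.e. 7.100 t² − 35.90 t + 9.97 = 0.
Quadratic formula: t = (35.90 ± √1005.7) / 14.2 = (35.90 ± 31.71) / 14.2 → t = 0.2949 s or 4.761 s.
The first (ascending) time is 0.2949 s.

0.295 s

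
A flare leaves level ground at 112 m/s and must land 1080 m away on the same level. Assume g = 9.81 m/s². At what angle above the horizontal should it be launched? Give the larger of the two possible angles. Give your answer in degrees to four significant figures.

61.18°

R = v₀² sin 2θ / g gives sin 2θ = gR/v₀² = 9.81·1080/112² = 0.8446.
2θ = 57.63° or 180° − 57.63° = 122.4°, so θ = 28.82° or 61.18°.
The larger angle is 61.18°.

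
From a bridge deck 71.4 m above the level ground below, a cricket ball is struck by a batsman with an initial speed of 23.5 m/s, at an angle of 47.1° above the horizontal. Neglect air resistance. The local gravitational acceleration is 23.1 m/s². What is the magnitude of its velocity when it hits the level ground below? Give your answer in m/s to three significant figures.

Components: vₓ = 23.50 cos 47.1° = 16.00 m/s, v_y0 = 23.50 sin 47.1° = 17.21 m/s.
With up positive and y = 0 at the ground: y(t) = 71.4 + (17.21) t − 11.55 t². Setting y = 0 and taking the positive root: t = [17.21 + √(17.21² + 2·23.1·71.4)] / 23.1 = (17.21 + 59.96) / 23.1 = 3.341 s.
Vertical velocity at impact: v_y = v_y0 − g t = 17.21 − 23.1 × 3.341 = −59.96 m/s.
Speed: |v| = √(vₓ² + v_y²) = √(16.00² + 59.96²) = 62.06 m/s.

62.1 m/s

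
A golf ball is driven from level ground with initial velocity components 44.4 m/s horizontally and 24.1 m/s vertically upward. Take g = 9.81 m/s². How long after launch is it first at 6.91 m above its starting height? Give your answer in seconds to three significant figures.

Require v_y0 t − ½ g t² = 6.91, i.e. 4.905 t² − 24.10 t + 6.91 = 0.
t = [24.10 ± √(24.10² − 2·9.81·6.91)] / 9.81 = (24.10 ± 21.10) / 9.81, so t = 0.3057 s or t = 4.608 s.
The first (ascending) time is 0.3057 s.

0.306 s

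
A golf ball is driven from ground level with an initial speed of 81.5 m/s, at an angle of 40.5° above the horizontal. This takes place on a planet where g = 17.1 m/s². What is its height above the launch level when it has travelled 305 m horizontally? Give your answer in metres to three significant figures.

Horizontal component vₓ = 81.50 cos 40.5° = 61.97 m/s; vertical v_y0 = 81.50 sin 40.5° = 52.93 m/s.
Time to reach x = 305 m: t = x/vₓ = 305/61.97 = 4.921 s.
Height: y = v_y0 t − ½ g t² = 52.93 × 4.921 − 8.550 × 4.921² = 260.5 − 207.1 = 53.40 m.

53.4 m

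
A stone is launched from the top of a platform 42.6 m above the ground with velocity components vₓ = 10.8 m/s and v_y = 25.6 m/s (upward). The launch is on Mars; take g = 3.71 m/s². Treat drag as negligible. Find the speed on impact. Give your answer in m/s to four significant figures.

32.99 m/s

Vertical motion (up positive, ground at y = 0): 1.855 t² − (25.60) t − 42.6 = 0, so t = (25.60 + √(25.60² + 2·3.71·42.6)) / 3.71 = (25.60 + 31.17) / 3.71 = 15.30 s.
Vertical velocity at impact: v_y = v_y0 − g t = 25.60 − 3.71 × 15.30 = −31.17 m/s.
Speed: |v| = √(vₓ² + v_y²) = √(10.80² + 31.17²) = 32.99 m/s.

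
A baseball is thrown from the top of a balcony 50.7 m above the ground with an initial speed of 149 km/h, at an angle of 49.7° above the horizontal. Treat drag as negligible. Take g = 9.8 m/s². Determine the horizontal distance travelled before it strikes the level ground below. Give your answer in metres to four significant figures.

Convert: 149 km/h = 149/3.6 = 41.39 m/s.
Horizontal component vₓ = 41.39 cos 49.7° = 26.77 m/s; vertical v_y0 = 41.39 sin 49.7° = 31.57 m/s.
The projectile lands when y = 50.7 + (31.57) t − ½·9.80·t² = 0. Positive root: t = (31.57 + √(31.57² + 2·9.80·50.7)) / 9.80 = (31.57 + 44.61) / 9.80 = 7.773 s.
Horizontal distance: R = vₓ t = 26.77 × 7.773 = 208.1 m.

208.1 m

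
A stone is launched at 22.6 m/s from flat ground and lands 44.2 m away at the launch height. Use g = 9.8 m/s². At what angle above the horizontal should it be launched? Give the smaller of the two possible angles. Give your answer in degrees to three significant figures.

29.0°

R = v₀² sin 2θ / g gives sin 2θ = gR/v₀² = 9.80·44.2/22.6² = 0.8481.
2θ = 58.00° or 180° − 58.00° = 122.0°, so θ = 29.00° or 61.00°.
The smaller angle is 29.00°.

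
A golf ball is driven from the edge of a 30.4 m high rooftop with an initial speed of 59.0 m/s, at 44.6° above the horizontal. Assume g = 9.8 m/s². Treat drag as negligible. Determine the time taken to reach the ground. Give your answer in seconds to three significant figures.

vₓ = 59.00 cos 44.6° = 42.01 m/s; v_y0 = 59.00 sin 44.6° = 41.43 m/s.
Vertical motion (up positive, ground at y = 0): 4.900 t² − (41.43) t − 30.4 = 0, so t = (41.43 + √(41.43² + 2·9.80·30.4)) / 9.80 = (41.43 + 48.08) / 9.80 = 9.134 s.

9.13 s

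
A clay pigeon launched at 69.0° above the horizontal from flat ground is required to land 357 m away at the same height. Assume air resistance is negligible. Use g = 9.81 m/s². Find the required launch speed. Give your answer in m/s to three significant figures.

Level-ground range: R = v₀² sin(2θ)/g, so v₀ = √(gR / sin 2θ).
v₀ = √(9.81 × 357 / sin 138.0°) = √(3502 / 0.6691) = √5233.9 = 72.35 m/s.

72.3 m/s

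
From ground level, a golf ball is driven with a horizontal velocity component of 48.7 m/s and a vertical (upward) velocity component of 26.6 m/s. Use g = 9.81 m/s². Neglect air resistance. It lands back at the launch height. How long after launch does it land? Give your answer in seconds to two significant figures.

5.4 s

It returns to y = 0 when t = 2 v_y0 / g = 2(26.60)/9.81 = 5.423 s.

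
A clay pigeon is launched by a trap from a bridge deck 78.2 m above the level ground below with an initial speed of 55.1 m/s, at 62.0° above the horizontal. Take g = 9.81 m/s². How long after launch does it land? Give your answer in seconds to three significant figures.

Resolve: vₓ = 55.10 cos 62.0° = 25.87 m/s and v_y0 = 55.10 sin 62.0° = 48.65 m/s.
With up positive and y = 0 at the ground: y(t) = 78.2 + (48.65) t − 4.905 t². Setting y = 0 and taking the positive root: t = [48.65 + √(48.65² + 2·9.81·78.2)] / 9.81 = (48.65 + 62.46) / 9.81 = 11.33 s.

11.3 s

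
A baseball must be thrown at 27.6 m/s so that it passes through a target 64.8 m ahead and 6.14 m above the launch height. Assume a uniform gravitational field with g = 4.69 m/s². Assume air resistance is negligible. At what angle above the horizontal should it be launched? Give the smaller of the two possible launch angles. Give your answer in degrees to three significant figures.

17.4°

Trajectory: y = x tanθ − g x² (1 + tan²θ)/(2v₀²). With x = 64.8, y = 6.14, v₀ = 27.6, g = 4.69:
12.93 tan²θ − 64.8 tanθ + (19.07) = 0.
tanθ = [64.8 ± √(64.8² − 4 × 12.93 × (19.07))] / (2 × 12.93) = (64.8 ± 56.69) / 25.85, giving tanθ = 0.3139 or 4.699.
θ = 17.43° or 77.99°; the smaller is 17.43°.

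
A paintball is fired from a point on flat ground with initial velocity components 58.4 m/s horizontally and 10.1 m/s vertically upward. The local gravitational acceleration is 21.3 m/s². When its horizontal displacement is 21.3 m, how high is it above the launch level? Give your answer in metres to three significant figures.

At x = 21.3 m, t = x/vₓ = 21.3/58.40 = 0.3647 s.
Height: y = v_y0 t − ½ g t² = 10.10 × 0.3647 − 10.65 × 0.3647² = 3.684 − 1.417 = 2.267 m.

2.27 m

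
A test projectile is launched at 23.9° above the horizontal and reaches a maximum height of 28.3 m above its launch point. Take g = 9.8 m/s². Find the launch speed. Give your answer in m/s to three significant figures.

58.1 m/s

At the peak v_y = 0, so v_y0 = √(2gH) = √(2 × 9.80 × 28.3) = 23.55 m/s.
v_y0 = v₀ sin θ ⇒ v₀ = 23.55 / sin 23.9° = 58.13 m/s.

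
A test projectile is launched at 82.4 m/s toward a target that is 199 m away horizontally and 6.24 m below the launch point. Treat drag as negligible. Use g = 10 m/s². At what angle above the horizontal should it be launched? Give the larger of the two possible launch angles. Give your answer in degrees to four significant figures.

Trajectory: y = x tanθ − g x² (1 + tan²θ)/(2v₀²). With x = 199, y = −6.24, v₀ = 82.4, g = 10.0:
29.16 tan²θ − 199 tanθ + (22.92) = 0.
tanθ = [199 ± √(199² − 4 × 29.16 × (22.92))] / (2 × 29.16) = (199 ± 192.2) / 58.32, giving tanθ = 0.1172 or 6.707.
θ = 6.685° or 81.52°; the larger is 81.52°.

81.52°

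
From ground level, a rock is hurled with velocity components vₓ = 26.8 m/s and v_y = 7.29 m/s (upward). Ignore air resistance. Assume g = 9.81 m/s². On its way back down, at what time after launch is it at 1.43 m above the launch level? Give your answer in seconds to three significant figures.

Set y = v_y0 t − ½ g t² = 1.43: 4.905 t² − 7.290 t + 1.43 = 0.
Quadratic formula: t = (7.290 ± √25.088) / 9.81 = (7.290 ± 5.009) / 9.81 → t = 0.2325 s or 1.254 s.
The descending-branch root is 1.254 s.

1.25 s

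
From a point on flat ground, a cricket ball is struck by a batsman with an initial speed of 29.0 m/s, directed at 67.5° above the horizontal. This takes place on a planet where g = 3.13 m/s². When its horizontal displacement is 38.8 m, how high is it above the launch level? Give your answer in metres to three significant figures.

74.5 m

Horizontal component vₓ = 29.00 cos 67.5° = 11.10 m/s; vertical v_y0 = 29.00 sin 67.5° = 26.79 m/s.
At x = 38.8 m, t = x/vₓ = 38.8/11.10 = 3.496 s.
Height: y = v_y0 t − ½ g t² = 26.79 × 3.496 − 1.565 × 3.496² = 93.67 − 19.13 = 74.54 m.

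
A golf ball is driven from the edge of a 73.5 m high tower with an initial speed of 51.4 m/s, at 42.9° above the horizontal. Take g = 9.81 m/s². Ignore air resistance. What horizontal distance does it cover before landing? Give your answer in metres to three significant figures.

332 m

Components: vₓ = 51.40 cos 42.9° = 37.65 m/s, v_y0 = 51.40 sin 42.9° = 34.99 m/s.
With up positive and y = 0 at the ground: y(t) = 73.5 + (34.99) t − 4.905 t². Setting y = 0 and taking the positive root: t = [34.99 + √(34.99² + 2·9.81·73.5)] / 9.81 = (34.99 + 51.64) / 9.81 = 8.830 s.
Horizontal distance: R = vₓ t = 37.65 × 8.830 = 332.5 m.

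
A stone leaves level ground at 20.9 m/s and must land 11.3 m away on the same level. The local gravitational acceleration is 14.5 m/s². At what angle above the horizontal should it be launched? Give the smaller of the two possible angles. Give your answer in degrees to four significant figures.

Level-ground range R = v₀² sin(2θ)/g ⇒ sin(2θ) = gR/v₀² = 14.5 × 11.3 / 20.9² = 0.3751.
2θ = 22.03° or 180° − 22.03° = 158.0°, so θ = 11.02° or 78.98°.
The smaller angle is 11.02°.

11.02°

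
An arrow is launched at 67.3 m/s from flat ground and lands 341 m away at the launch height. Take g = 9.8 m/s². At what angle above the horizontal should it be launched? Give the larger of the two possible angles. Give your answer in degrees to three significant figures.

Level-ground range R = v₀² sin(2θ)/g ⇒ sin(2θ) = gR/v₀² = 9.80 × 341 / 67.3² = 0.7378.
2θ = 47.55° or 180° − 47.55° = 132.5°, so θ = 23.77° or 66.23°.
The larger angle is 66.23°.

66.2°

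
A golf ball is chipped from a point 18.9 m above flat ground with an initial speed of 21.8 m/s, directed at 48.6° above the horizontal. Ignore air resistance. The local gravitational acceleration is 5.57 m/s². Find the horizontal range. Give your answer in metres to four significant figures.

98.91 m

Components: vₓ = 21.80 cos 48.6° = 14.42 m/s, v_y0 = 21.80 sin 48.6° = 16.35 m/s.
With up positive and y = 0 at the ground: y(t) = 18.9 + (16.35) t − 2.785 t². Setting y = 0 and taking the positive root: t = [16.35 + √(16.35² + 2·5.57·18.9)] / 5.57 = (16.35 + 21.86) / 5.57 = 6.861 s.
Horizontal distance: R = vₓ t = 14.42 × 6.861 = 98.91 m.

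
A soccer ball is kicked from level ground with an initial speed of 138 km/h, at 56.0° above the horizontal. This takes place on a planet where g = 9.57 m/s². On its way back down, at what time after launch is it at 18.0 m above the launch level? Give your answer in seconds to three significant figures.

6.02 s

Convert: 138 km/h = 138/3.6 = 38.33 m/s.
vₓ = 38.33 cos 56.0° = 21.44 m/s; v_y0 = 38.33 sin 56.0° = 31.78 m/s.
Require v_y0 t − ½ g t² = 18.0, i.e. 4.785 t² − 31.78 t + 18.0 = 0.
t = [31.78 ± √(31.78² − 2·9.57·18.0)] / 9.57 = (31.78 ± 25.80) / 9.57, so t = 0.6253 s or t = 6.016 s.
The descending-branch root is 6.016 s.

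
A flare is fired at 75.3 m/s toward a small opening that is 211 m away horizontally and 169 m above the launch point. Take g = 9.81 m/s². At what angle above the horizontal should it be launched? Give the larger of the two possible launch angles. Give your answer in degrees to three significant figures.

Trajectory: y = x tanθ − g x² (1 + tan²θ)/(2v₀²). With x = 211, y = 169, v₀ = 75.3, g = 9.81:
38.51 tan²θ − 211 tanθ + (207.5) = 0.
tanθ = [211 ± √(211² − 4 × 38.51 × (207.5))] / (2 × 38.51) = (211 ± 112.0) / 77.03, giving tanθ = 1.285 or 4.194.
θ = 52.10° or 76.59°; the larger is 76.59°.

76.6°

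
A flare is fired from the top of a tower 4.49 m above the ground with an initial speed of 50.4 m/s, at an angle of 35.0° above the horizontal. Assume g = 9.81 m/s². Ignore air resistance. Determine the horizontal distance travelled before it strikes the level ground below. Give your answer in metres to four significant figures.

249.6 m

Resolve: vₓ = 50.40 cos 35.0° = 41.29 m/s and v_y0 = 50.40 sin 35.0° = 28.91 m/s.
With up positive and y = 0 at the ground: y(t) = 4.49 + (28.91) t − 4.905 t². Setting y = 0 and taking the positive root: t = [28.91 + √(28.91² + 2·9.81·4.49)] / 9.81 = (28.91 + 30.39) / 9.81 = 6.045 s.
Horizontal distance: R = vₓ t = 41.29 × 6.045 = 249.6 m.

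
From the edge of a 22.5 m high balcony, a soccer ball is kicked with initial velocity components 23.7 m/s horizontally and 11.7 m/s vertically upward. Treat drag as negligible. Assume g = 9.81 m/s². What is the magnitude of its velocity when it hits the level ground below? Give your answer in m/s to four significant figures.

33.76 m/s

The projectile lands when y = 22.5 + (11.70) t − ½·9.81·t² = 0. Positive root: t = (11.70 + √(11.70² + 2·9.81·22.5)) / 9.81 = (11.70 + 24.05) / 9.81 = 3.644 s.
Vertical velocity at impact: v_y = v_y0 − g t = 11.70 − 9.81 × 3.644 = −24.05 m/s.
Speed: |v| = √(vₓ² + v_y²) = √(23.70² + 24.05²) = 33.76 m/s.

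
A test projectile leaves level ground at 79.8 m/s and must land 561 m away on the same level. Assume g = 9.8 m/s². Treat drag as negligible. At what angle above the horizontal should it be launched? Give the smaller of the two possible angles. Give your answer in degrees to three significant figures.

29.8°

Level-ground range R = v₀² sin(2θ)/g ⇒ sin(2θ) = gR/v₀² = 9.80 × 561 / 79.8² = 0.8633.
2θ = 59.69° or 180° − 59.69° = 120.3°, so θ = 29.85° or 60.15°.
The smaller angle is 29.85°.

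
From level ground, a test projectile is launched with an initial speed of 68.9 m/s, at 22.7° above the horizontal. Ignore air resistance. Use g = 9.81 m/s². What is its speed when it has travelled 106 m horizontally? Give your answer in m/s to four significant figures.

64.38 m/s

Resolve: vₓ = 68.90 cos 22.7° = 63.56 m/s and v_y0 = 68.90 sin 22.7° = 26.59 m/s.
Time to reach x = 106 m: t = x/vₓ = 106/63.56 = 1.668 s.
Vertical velocity there: v_y = v_y0 − g t = 26.59 − 9.81 × 1.668 = 10.23 m/s.
Speed: √(vₓ² + v_y²) = √(63.56² + 10.23²) = 64.38 m/s.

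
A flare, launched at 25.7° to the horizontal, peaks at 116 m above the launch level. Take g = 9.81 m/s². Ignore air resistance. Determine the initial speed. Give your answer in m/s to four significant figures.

At the peak v_y = 0, so v_y0 = √(2gH) = √(2 × 9.81 × 116) = 47.71 m/s.
v_y0 = v₀ sin θ ⇒ v₀ = 47.71 / sin 25.7° = 110.0 m/s.

110.0 m/s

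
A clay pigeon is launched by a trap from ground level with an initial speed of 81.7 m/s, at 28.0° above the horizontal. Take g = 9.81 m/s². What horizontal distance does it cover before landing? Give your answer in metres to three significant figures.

vₓ = 81.70 cos 28.0° = 72.14 m/s; v_y0 = 81.70 sin 28.0° = 38.36 m/s.
Flight time T = 2 v_y0 / g = 7.820 s.
Range: R = vₓ T = 72.14 × 7.820 = 564.1 m.

564 m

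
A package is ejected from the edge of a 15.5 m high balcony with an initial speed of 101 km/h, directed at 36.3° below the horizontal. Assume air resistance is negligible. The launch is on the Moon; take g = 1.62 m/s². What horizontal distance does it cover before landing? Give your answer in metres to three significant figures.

Convert: 101 km/h = 101/3.6 = 28.06 m/s.
vₓ = 28.06 cos 36.3° = 22.61 m/s; v_y0 = −16.61 m/s (downward).
Vertical motion (up positive, ground at y = 0): 0.8100 t² − (−16.61) t − 15.5 = 0, so t = (−16.61 + √(16.61² + 2·1.62·15.5)) / 1.62 = (−16.61 + 18.06) / 1.62 = 0.8942 s.
Horizontal distance: R = vₓ t = 22.61 × 0.8942 = 20.22 m.

20.2 m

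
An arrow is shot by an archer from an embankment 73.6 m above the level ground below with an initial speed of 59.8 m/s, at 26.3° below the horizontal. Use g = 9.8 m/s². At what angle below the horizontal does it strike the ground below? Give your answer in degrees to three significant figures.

40.8°

vₓ = 59.80 cos 26.3° = 53.61 m/s; v_y0 = −26.50 m/s (downward).
The projectile lands when y = 73.6 + (−26.50) t − ½·9.80·t² = 0. Positive root: t = (−26.50 + √(26.50² + 2·9.80·73.6)) / 9.80 = (−26.50 + 46.31) / 9.80 = 2.022 s.
At impact: v_y = v_y0 − g t = −46.31 m/s; vₓ = 53.61 m/s.
Angle below horizontal: arctan(|v_y|/vₓ) = arctan(46.31/53.61) = 40.82°.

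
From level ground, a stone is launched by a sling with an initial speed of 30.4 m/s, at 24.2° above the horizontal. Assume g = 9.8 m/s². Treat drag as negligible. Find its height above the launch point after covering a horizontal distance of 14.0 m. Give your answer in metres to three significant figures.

5.04 m

Components: vₓ = 30.40 cos 24.2° = 27.73 m/s, v_y0 = 30.40 sin 24.2° = 12.46 m/s.
At x = 14.0 m, t = x/vₓ = 14.0/27.73 = 0.5049 s.
Height: y = v_y0 t − ½ g t² = 12.46 × 0.5049 − 4.900 × 0.5049² = 6.292 − 1.249 = 5.043 m.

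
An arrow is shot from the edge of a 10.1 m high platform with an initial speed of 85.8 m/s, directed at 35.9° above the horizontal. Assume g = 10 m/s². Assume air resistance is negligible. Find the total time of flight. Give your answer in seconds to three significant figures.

10.3 s

vₓ = 85.80 cos 35.9° = 69.50 m/s; v_y0 = 85.80 sin 35.9° = 50.31 m/s.
The projectile lands when y = 10.1 + (50.31) t − ½·10.0·t² = 0. Positive root: t = (50.31 + √(50.31² + 2·10.0·10.1)) / 10.0 = (50.31 + 52.28) / 10.0 = 10.26 s.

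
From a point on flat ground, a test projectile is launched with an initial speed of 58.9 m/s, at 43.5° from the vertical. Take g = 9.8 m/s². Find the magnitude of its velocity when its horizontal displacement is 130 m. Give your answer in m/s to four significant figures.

42.09 m/s

vₓ = 58.90 sin 43.5° = 40.54 m/s; v_y0 = 58.90 cos 43.5° = 42.72 m/s.
Time to reach x = 130 m: t = x/vₓ = 130/40.54 = 3.206 s.
Vertical velocity there: v_y = v_y0 − g t = 42.72 − 9.80 × 3.206 = 11.30 m/s.
Speed: √(vₓ² + v_y²) = √(40.54² + 11.30²) = 42.09 m/s.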